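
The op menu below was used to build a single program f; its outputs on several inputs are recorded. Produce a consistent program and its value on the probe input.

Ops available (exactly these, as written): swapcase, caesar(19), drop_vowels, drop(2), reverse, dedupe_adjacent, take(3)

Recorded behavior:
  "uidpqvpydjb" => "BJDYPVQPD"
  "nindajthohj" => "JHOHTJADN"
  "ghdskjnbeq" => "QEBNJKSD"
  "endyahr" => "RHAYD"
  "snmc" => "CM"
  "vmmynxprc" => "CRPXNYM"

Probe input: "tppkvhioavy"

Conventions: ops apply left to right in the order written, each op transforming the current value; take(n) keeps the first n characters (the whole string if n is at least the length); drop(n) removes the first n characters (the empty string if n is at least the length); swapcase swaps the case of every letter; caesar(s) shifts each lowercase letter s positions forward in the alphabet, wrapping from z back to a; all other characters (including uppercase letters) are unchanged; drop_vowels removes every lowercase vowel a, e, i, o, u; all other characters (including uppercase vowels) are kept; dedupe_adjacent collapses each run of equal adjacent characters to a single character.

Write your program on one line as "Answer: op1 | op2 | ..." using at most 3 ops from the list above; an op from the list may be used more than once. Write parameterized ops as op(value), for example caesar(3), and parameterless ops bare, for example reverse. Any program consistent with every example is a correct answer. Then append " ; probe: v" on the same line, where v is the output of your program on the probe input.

drop(2) | reverse | swapcase ; probe: "YVAOIHVKP"

Check, running the answer program on each example:
  "uidpqvpydjb" -> "dpqvpydjb" -> "bjdypvqpd" -> "BJDYPVQPD"
  "nindajthohj" -> "ndajthohj" -> "jhohtjadn" -> "JHOHTJADN"
  "ghdskjnbeq" -> "dskjnbeq" -> "qebnjksd" -> "QEBNJKSD"
  "endyahr" -> "dyahr" -> "rhayd" -> "RHAYD"
  "snmc" -> "mc" -> "cm" -> "CM"
  "vmmynxprc" -> "mynxprc" -> "crpxnym" -> "CRPXNYM"
  probe: "tppkvhioavy" -> "pkvhioavy" -> "yvaoihvkp" -> "YVAOIHVKP"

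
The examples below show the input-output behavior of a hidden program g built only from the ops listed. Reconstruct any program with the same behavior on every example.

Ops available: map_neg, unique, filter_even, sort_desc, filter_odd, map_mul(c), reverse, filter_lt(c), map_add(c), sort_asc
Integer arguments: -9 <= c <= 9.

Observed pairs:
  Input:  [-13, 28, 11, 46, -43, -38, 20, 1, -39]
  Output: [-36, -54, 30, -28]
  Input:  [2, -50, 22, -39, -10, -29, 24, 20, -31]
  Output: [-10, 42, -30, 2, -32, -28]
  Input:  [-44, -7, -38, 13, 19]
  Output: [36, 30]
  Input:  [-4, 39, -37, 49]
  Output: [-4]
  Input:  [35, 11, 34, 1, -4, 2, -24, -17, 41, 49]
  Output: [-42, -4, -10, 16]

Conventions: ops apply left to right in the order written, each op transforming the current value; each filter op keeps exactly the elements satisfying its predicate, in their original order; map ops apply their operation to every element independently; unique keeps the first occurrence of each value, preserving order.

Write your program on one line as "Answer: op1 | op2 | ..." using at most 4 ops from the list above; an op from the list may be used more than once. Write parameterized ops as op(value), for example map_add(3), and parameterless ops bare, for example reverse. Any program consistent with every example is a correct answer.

map_neg | map_add(-8) | filter_even

Check, running the answer program on each example:
  [-13, 28, 11, 46, -43, -38, 20, 1, -39] -> [13, -28, -11, -46, 43, 38, -20, -1, 39] -> [5, -36, -19, -54, 35, 30, -28, -9, 31] -> [-36, -54, 30, -28]
  [2, -50, 22, -39, -10, -29, 24, 20, -31] -> [-2, 50, -22, 39, 10, 29, -24, -20, 31] -> [-10, 42, -30, 31, 2, 21, -32, -28, 23] -> [-10, 42, -30, 2, -32, -28]
  [-44, -7, -38, 13, 19] -> [44, 7, 38, -13, -19] -> [36, -1, 30, -21, -27] -> [36, 30]
  [-4, 39, -37, 49] -> [4, -39, 37, -49] -> [-4, -47, 29, -57] -> [-4]
  [35, 11, 34, 1, -4, 2, -24, -17, 41, 49] -> [-35, -11, -34, -1, 4, -2, 24, 17, -41, -49] -> [-43, -19, -42, -9, -4, -10, 16, 9, -49, -57] -> [-42, -4, -10, 16]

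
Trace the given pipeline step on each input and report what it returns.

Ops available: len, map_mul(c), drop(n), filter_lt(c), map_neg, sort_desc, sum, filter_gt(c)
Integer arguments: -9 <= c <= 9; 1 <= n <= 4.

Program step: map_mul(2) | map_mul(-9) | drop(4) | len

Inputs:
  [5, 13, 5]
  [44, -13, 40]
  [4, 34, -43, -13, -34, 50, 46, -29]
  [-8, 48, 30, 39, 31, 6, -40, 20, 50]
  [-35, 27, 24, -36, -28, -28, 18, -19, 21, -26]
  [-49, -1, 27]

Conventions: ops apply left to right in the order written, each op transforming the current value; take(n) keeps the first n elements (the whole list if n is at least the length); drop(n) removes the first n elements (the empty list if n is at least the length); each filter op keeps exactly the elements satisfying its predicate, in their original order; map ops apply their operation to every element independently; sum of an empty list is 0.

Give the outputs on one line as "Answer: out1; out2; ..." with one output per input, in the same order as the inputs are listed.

Execution, op by op:
  [5, 13, 5] -> [10, 26, 10] -> [-90, -234, -90] -> [] -> 0
  [44, -13, 40] -> [88, -26, 80] -> [-792, 234, -720] -> [] -> 0
  [4, 34, -43, -13, -34, 50, 46, -29] -> [8, 68, -86, -26, -68, 100, 92, -58] -> [-72, -612, 774, 234, 612, -900, -828, 522] -> [612, -900, -828, 522] -> 4
  [-8, 48, 30, 39, 31, 6, -40, 20, 50] -> [-16, 96, 60, 78, 62, 12, -80, 40, 100] -> [144, -864, -540, -702, -558, -108, 720, -360, -900] -> [-558, -108, 720, -360, -900] -> 5
  [-35, 27, 24, -36, -28, -28, 18, -19, 21, -26] -> [-70, 54, 48, -72, -56, -56, 36, -38, 42, -52] -> [630, -486, -432, 648, 504, 504, -324, 342, -378, 468] -> [504, 504, -324, 342, -378, 468] -> 6
  [-49, -1, 27] -> [-98, -2, 54] -> [882, 18, -486] -> [] -> 0

0; 0; 4; 5; 6; 0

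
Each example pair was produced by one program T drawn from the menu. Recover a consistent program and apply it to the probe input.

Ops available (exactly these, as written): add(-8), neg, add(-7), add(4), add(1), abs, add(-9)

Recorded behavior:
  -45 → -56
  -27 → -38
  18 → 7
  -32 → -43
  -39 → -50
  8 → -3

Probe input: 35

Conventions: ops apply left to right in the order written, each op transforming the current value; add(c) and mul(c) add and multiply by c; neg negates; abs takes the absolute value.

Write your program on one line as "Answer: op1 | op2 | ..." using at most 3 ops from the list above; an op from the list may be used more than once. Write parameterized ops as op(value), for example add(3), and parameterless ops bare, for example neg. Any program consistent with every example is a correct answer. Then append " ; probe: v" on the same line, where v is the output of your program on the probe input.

add(4) | add(-7) | add(-8) ; probe: 24

Check, running the answer program on each example:
  -45 -> -41 -> -48 -> -56
  -27 -> -23 -> -30 -> -38
  18 -> 22 -> 15 -> 7
  -32 -> -28 -> -35 -> -43
  -39 -> -35 -> -42 -> -50
  8 -> 12 -> 5 -> -3
  probe: 35 -> 39 -> 32 -> 24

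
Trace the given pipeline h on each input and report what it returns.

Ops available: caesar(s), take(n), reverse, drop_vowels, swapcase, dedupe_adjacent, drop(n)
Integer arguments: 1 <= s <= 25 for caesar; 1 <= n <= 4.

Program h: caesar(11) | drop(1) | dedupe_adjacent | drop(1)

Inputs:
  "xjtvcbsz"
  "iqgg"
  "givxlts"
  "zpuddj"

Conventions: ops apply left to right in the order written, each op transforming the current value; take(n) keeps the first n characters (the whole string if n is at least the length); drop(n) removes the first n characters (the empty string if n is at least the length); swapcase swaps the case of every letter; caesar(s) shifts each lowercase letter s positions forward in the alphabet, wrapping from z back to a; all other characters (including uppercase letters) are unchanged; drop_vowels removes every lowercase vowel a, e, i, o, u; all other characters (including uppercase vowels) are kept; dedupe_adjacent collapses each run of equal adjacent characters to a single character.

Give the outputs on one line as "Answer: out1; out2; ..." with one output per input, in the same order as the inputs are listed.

Execution, op by op:
  "xjtvcbsz" -> "iuegnmdk" -> "uegnmdk" -> "uegnmdk" -> "egnmdk"
  "iqgg" -> "tbrr" -> "brr" -> "br" -> "r"
  "givxlts" -> "rtgiwed" -> "tgiwed" -> "tgiwed" -> "giwed"
  "zpuddj" -> "kafoou" -> "afoou" -> "afou" -> "fou"

"egnmdk"; "r"; "giwed"; "fou"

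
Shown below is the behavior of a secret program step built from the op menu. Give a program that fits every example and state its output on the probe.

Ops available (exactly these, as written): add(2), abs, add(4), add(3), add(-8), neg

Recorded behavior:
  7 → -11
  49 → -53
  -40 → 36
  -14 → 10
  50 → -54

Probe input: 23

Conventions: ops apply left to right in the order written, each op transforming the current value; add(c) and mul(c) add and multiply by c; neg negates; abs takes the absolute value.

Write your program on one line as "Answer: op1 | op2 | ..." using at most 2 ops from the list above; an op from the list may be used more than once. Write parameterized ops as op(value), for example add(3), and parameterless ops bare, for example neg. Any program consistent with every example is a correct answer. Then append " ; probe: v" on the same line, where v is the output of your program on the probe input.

add(4) | neg ; probe: -27

Check, running the answer program on each example:
  7 -> 11 -> -11
  49 -> 53 -> -53
  -40 -> -36 -> 36
  -14 -> -10 -> 10
  50 -> 54 -> -54
  probe: 23 -> 27 -> -27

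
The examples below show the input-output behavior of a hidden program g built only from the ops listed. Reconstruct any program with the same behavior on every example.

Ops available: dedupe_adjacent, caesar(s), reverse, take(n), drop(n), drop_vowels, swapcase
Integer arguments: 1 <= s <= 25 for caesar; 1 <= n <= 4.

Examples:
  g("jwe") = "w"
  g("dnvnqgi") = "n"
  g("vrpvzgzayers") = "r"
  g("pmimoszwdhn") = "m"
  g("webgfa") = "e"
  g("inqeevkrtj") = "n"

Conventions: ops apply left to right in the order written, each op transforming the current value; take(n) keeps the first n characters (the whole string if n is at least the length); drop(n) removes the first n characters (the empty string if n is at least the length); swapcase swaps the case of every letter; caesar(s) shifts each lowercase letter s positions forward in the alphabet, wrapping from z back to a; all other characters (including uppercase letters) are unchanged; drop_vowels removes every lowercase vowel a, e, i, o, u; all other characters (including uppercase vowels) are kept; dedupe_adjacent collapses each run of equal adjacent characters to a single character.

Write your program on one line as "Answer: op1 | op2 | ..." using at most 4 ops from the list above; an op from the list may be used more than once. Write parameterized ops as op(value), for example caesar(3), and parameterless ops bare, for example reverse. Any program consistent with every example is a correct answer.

dedupe_adjacent | drop(1) | take(1)

Check, running the answer program on each example:
  "jwe" -> "jwe" -> "we" -> "w"
  "dnvnqgi" -> "dnvnqgi" -> "nvnqgi" -> "n"
  "vrpvzgzayers" -> "vrpvzgzayers" -> "rpvzgzayers" -> "r"
  "pmimoszwdhn" -> "pmimoszwdhn" -> "mimoszwdhn" -> "m"
  "webgfa" -> "webgfa" -> "ebgfa" -> "e"
  "inqeevkrtj" -> "inqevkrtj" -> "nqevkrtj" -> "n"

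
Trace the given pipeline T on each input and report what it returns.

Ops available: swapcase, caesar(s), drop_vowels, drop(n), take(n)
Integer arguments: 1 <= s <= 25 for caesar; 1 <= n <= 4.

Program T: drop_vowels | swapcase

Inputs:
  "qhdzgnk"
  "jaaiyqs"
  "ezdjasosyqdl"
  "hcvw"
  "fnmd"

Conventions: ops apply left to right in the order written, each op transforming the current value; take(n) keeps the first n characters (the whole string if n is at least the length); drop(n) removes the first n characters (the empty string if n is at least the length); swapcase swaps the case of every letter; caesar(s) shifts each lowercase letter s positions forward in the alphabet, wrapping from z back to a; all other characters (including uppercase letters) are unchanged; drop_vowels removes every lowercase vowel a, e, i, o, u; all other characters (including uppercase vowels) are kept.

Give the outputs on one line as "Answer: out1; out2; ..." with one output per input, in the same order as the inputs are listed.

"QHDZGNK"; "JYQS"; "ZDJSSYQDL"; "HCVW"; "FNMD"

Execution, op by op:
  "qhdzgnk" -> "qhdzgnk" -> "QHDZGNK"
  "jaaiyqs" -> "jyqs" -> "JYQS"
  "ezdjasosyqdl" -> "zdjssyqdl" -> "ZDJSSYQDL"
  "hcvw" -> "hcvw" -> "HCVW"
  "fnmd" -> "fnmd" -> "FNMD"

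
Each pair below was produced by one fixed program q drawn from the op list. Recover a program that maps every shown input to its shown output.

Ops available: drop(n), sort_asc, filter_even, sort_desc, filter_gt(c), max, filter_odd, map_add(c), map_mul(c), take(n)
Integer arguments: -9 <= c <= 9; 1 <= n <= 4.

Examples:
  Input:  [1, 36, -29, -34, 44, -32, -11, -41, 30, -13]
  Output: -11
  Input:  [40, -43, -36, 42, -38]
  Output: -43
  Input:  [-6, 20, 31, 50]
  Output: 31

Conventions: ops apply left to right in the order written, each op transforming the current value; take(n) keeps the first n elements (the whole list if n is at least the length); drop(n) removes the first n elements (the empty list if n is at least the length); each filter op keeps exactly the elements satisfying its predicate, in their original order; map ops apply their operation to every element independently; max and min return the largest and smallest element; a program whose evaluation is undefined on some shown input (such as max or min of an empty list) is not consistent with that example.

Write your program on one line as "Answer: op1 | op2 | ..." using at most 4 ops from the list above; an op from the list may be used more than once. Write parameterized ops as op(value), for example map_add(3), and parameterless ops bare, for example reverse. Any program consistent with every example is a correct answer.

sort_asc | filter_odd | take(4) | max

Check, running the answer program on each example:
  [1, 36, -29, -34, 44, -32, -11, -41, 30, -13] -> [-41, -34, -32, -29, -13, -11, 1, 30, 36, 44] -> [-41, -29, -13, -11, 1] -> [-41, -29, -13, -11] -> -11
  [40, -43, -36, 42, -38] -> [-43, -38, -36, 40, 42] -> [-43] -> [-43] -> -43
  [-6, 20, 31, 50] -> [-6, 20, 31, 50] -> [31] -> [31] -> 31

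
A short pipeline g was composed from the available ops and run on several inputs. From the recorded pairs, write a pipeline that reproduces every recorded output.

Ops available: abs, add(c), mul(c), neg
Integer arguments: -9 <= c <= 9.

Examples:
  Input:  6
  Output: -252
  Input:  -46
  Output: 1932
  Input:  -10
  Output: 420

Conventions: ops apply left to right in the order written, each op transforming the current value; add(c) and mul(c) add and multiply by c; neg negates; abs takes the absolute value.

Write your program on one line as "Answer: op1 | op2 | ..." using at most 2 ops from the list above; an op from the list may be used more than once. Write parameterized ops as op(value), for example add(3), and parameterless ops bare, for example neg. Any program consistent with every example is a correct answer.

mul(-6) | mul(7)

Check, running the answer program on each example:
  6 -> -36 -> -252
  -46 -> 276 -> 1932
  -10 -> 60 -> 420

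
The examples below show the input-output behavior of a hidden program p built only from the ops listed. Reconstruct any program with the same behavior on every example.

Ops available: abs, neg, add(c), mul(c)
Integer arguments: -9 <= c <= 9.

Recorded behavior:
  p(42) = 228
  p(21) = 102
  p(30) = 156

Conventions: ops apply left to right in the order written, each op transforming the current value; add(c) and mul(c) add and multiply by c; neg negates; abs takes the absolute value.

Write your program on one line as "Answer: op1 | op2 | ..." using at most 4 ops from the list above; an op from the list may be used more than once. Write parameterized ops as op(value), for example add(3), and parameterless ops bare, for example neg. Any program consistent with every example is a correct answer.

neg | add(7) | add(-3) | mul(-6)

Check, running the answer program on each example:
  42 -> -42 -> -35 -> -38 -> 228
  21 -> -21 -> -14 -> -17 -> 102
  30 -> -30 -> -23 -> -26 -> 156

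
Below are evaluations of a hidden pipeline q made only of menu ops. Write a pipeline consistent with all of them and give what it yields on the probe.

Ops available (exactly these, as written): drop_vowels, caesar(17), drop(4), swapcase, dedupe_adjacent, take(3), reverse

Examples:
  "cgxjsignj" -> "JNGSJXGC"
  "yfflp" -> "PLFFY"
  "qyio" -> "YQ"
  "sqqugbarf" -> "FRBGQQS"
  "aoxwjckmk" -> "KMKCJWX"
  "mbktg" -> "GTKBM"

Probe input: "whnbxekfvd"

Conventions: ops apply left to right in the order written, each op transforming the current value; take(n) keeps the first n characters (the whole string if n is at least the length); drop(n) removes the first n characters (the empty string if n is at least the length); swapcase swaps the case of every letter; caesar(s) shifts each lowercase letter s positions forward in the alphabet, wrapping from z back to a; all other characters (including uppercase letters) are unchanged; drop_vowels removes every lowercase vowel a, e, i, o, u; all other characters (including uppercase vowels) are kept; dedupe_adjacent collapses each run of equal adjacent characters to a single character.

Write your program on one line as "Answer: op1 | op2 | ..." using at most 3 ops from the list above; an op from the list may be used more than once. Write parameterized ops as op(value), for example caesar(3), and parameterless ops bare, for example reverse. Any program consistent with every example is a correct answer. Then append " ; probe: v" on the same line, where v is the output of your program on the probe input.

drop_vowels | reverse | swapcase ; probe: "DVFKXBNHW"

Check, running the answer program on each example:
  "cgxjsignj" -> "cgxjsgnj" -> "jngsjxgc" -> "JNGSJXGC"
  "yfflp" -> "yfflp" -> "plffy" -> "PLFFY"
  "qyio" -> "qy" -> "yq" -> "YQ"
  "sqqugbarf" -> "sqqgbrf" -> "frbgqqs" -> "FRBGQQS"
  "aoxwjckmk" -> "xwjckmk" -> "kmkcjwx" -> "KMKCJWX"
  "mbktg" -> "mbktg" -> "gtkbm" -> "GTKBM"
  probe: "whnbxekfvd" -> "whnbxkfvd" -> "dvfkxbnhw" -> "DVFKXBNHW"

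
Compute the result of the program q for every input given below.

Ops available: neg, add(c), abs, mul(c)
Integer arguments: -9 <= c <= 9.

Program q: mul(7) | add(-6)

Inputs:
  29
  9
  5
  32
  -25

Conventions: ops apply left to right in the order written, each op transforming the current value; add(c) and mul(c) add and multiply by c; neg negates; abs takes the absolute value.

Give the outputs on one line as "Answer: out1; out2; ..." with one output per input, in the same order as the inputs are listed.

Execution, op by op:
  29 -> 203 -> 197
  9 -> 63 -> 57
  5 -> 35 -> 29
  32 -> 224 -> 218
  -25 -> -175 -> -181

197; 57; 29; 218; -181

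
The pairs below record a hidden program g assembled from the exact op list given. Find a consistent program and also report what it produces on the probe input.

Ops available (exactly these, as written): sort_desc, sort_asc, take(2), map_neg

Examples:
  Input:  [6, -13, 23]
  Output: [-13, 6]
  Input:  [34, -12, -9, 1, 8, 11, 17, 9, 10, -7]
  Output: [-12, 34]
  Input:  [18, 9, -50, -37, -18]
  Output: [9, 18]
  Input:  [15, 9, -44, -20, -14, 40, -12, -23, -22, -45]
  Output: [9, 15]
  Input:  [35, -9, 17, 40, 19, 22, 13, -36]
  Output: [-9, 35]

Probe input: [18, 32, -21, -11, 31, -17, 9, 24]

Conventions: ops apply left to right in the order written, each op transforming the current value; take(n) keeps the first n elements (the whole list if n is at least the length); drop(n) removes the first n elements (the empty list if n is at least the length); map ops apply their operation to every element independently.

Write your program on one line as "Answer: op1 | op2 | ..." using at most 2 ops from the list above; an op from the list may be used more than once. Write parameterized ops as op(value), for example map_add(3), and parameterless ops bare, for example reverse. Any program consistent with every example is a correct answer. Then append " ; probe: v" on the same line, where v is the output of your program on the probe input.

take(2) | sort_asc ; probe: [18, 32]

Check, running the answer program on each example:
  [6, -13, 23] -> [6, -13] -> [-13, 6]
  [34, -12, -9, 1, 8, 11, 17, 9, 10, -7] -> [34, -12] -> [-12, 34]
  [18, 9, -50, -37, -18] -> [18, 9] -> [9, 18]
  [15, 9, -44, -20, -14, 40, -12, -23, -22, -45] -> [15, 9] -> [9, 15]
  [35, -9, 17, 40, 19, 22, 13, -36] -> [35, -9] -> [-9, 35]
  probe: [18, 32, -21, -11, 31, -17, 9, 24] -> [18, 32] -> [18, 32]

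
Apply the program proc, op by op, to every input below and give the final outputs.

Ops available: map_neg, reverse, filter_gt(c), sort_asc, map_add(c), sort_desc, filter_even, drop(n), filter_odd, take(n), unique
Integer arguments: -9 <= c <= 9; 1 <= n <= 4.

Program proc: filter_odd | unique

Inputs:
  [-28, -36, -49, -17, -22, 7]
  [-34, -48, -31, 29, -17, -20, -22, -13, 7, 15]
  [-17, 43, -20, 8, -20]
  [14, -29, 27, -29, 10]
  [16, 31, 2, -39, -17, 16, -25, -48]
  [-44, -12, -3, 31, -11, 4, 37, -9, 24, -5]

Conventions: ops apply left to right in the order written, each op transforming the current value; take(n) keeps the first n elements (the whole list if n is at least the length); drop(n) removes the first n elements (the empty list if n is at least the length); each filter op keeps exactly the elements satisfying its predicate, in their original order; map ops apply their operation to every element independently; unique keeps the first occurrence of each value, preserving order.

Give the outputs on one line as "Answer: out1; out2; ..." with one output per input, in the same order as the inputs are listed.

[-49, -17, 7]; [-31, 29, -17, -13, 7, 15]; [-17, 43]; [-29, 27]; [31, -39, -17, -25]; [-3, 31, -11, 37, -9, -5]

Execution, op by op:
  [-28, -36, -49, -17, -22, 7] -> [-49, -17, 7] -> [-49, -17, 7]
  [-34, -48, -31, 29, -17, -20, -22, -13, 7, 15] -> [-31, 29, -17, -13, 7, 15] -> [-31, 29, -17, -13, 7, 15]
  [-17, 43, -20, 8, -20] -> [-17, 43] -> [-17, 43]
  [14, -29, 27, -29, 10] -> [-29, 27, -29] -> [-29, 27]
  [16, 31, 2, -39, -17, 16, -25, -48] -> [31, -39, -17, -25] -> [31, -39, -17, -25]
  [-44, -12, -3, 31, -11, 4, 37, -9, 24, -5] -> [-3, 31, -11, 37, -9, -5] -> [-3, 31, -11, 37, -9, -5]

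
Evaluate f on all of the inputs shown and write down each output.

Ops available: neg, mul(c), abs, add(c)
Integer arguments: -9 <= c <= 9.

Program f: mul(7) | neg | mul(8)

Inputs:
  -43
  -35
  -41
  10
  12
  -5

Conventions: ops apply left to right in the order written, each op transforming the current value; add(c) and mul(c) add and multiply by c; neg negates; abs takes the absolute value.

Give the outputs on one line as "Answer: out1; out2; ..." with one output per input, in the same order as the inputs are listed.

2408; 1960; 2296; -560; -672; 280

Execution, op by op:
  -43 -> -301 -> 301 -> 2408
  -35 -> -245 -> 245 -> 1960
  -41 -> -287 -> 287 -> 2296
  10 -> 70 -> -70 -> -560
  12 -> 84 -> -84 -> -672
  -5 -> -35 -> 35 -> 280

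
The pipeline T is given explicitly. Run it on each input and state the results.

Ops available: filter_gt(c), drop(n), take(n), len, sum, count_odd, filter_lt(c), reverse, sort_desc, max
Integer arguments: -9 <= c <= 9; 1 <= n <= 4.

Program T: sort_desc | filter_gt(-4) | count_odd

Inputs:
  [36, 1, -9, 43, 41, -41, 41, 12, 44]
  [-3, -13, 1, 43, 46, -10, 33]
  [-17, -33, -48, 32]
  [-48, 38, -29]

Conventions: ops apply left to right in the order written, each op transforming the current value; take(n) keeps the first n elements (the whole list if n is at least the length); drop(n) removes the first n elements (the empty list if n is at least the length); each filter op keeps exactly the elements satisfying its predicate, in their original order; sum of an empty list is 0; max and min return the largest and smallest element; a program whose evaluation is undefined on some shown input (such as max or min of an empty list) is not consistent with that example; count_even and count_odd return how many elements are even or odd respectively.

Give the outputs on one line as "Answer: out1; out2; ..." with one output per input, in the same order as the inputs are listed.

Execution, op by op:
  [36, 1, -9, 43, 41, -41, 41, 12, 44] -> [44, 43, 41, 41, 36, 12, 1, -9, -41] -> [44, 43, 41, 41, 36, 12, 1] -> 4
  [-3, -13, 1, 43, 46, -10, 33] -> [46, 43, 33, 1, -3, -10, -13] -> [46, 43, 33, 1, -3] -> 4
  [-17, -33, -48, 32] -> [32, -17, -33, -48] -> [32] -> 0
  [-48, 38, -29] -> [38, -29, -48] -> [38] -> 0

4; 4; 0; 0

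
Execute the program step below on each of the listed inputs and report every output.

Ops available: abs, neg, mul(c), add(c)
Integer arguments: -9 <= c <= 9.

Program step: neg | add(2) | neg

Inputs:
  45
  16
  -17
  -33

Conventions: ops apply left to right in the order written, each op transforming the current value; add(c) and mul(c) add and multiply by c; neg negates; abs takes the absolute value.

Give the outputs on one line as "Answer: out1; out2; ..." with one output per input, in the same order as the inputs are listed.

43; 14; -19; -35

Execution, op by op:
  45 -> -45 -> -43 -> 43
  16 -> -16 -> -14 -> 14
  -17 -> 17 -> 19 -> -19
  -33 -> 33 -> 35 -> -35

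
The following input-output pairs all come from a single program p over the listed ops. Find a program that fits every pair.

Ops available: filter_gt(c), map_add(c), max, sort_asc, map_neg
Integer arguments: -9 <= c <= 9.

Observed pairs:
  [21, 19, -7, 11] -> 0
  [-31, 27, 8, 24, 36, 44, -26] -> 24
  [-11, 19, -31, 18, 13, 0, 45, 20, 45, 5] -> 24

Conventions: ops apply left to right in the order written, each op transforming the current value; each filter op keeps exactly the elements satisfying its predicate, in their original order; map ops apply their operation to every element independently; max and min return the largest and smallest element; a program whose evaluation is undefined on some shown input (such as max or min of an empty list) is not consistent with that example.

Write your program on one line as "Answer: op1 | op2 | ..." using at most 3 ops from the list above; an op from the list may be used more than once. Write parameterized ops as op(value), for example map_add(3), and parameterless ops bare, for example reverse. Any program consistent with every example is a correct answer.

map_add(7) | map_neg | max

Check, running the answer program on each example:
  [21, 19, -7, 11] -> [28, 26, 0, 18] -> [-28, -26, 0, -18] -> 0
  [-31, 27, 8, 24, 36, 44, -26] -> [-24, 34, 15, 31, 43, 51, -19] -> [24, -34, -15, -31, -43, -51, 19] -> 24
  [-11, 19, -31, 18, 13, 0, 45, 20, 45, 5] -> [-4, 26, -24, 25, 20, 7, 52, 27, 52, 12] -> [4, -26, 24, -25, -20, -7, -52, -27, -52, -12] -> 24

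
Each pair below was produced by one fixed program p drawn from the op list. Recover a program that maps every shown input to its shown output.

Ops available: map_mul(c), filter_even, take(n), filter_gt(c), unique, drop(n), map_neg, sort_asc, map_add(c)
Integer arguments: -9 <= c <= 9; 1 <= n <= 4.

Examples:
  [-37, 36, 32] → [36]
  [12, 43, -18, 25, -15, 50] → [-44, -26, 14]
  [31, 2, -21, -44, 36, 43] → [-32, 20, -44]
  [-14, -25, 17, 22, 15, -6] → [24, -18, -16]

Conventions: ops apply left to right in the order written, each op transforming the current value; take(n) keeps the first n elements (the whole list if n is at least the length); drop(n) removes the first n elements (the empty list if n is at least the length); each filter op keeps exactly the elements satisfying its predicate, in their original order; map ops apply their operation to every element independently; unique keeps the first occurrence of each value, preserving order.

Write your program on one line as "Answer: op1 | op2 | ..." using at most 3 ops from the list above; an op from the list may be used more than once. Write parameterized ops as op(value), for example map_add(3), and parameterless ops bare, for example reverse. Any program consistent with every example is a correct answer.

map_add(1) | map_neg | filter_even

Check, running the answer program on each example:
  [-37, 36, 32] -> [-36, 37, 33] -> [36, -37, -33] -> [36]
  [12, 43, -18, 25, -15, 50] -> [13, 44, -17, 26, -14, 51] -> [-13, -44, 17, -26, 14, -51] -> [-44, -26, 14]
  [31, 2, -21, -44, 36, 43] -> [32, 3, -20, -43, 37, 44] -> [-32, -3, 20, 43, -37, -44] -> [-32, 20, -44]
  [-14, -25, 17, 22, 15, -6] -> [-13, -24, 18, 23, 16, -5] -> [13, 24, -18, -23, -16, 5] -> [24, -18, -16]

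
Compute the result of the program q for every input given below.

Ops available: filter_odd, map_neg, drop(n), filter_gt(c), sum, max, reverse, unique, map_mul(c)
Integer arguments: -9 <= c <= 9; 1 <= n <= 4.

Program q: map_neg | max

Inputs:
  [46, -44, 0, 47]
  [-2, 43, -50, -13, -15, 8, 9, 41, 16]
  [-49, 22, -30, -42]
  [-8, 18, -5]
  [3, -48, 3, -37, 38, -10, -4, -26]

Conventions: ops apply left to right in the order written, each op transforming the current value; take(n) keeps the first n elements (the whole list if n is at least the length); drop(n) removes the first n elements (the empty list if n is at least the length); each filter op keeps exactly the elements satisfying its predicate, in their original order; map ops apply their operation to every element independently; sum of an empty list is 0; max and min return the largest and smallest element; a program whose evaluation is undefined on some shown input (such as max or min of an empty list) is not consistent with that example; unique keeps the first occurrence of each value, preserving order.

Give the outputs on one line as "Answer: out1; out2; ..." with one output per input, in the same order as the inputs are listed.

Execution, op by op:
  [46, -44, 0, 47] -> [-46, 44, 0, -47] -> 44
  [-2, 43, -50, -13, -15, 8, 9, 41, 16] -> [2, -43, 50, 13, 15, -8, -9, -41, -16] -> 50
  [-49, 22, -30, -42] -> [49, -22, 30, 42] -> 49
  [-8, 18, -5] -> [8, -18, 5] -> 8
  [3, -48, 3, -37, 38, -10, -4, -26] -> [-3, 48, -3, 37, -38, 10, 4, 26] -> 48

44; 50; 49; 8; 48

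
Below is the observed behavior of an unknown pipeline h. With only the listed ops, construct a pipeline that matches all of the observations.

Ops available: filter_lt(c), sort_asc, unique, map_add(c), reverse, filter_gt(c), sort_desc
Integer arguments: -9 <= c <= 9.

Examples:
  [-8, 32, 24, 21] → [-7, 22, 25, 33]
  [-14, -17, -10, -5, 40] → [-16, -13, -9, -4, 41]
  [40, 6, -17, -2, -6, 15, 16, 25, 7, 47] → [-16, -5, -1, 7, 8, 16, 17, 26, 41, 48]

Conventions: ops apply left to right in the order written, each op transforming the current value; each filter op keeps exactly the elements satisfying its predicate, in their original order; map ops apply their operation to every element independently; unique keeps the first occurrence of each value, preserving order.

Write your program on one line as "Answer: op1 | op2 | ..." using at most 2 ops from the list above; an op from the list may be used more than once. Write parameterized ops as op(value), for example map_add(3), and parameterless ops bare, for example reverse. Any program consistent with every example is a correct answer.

sort_asc | map_add(1)

Check, running the answer program on each example:
  [-8, 32, 24, 21] -> [-8, 21, 24, 32] -> [-7, 22, 25, 33]
  [-14, -17, -10, -5, 40] -> [-17, -14, -10, -5, 40] -> [-16, -13, -9, -4, 41]
  [40, 6, -17, -2, -6, 15, 16, 25, 7, 47] -> [-17, -6, -2, 6, 7, 15, 16, 25, 40, 47] -> [-16, -5, -1, 7, 8, 16, 17, 26, 41, 48]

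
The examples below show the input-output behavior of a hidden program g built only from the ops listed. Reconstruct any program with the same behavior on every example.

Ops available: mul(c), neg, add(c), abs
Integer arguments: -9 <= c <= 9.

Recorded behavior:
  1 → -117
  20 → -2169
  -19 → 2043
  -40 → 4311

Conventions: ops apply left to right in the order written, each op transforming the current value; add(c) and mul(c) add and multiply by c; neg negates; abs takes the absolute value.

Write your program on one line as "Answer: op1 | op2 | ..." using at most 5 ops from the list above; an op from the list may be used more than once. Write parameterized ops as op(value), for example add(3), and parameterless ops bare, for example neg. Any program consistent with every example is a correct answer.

mul(2) | mul(-6) | add(-1) | neg | mul(-9)

Check, running the answer program on each example:
  1 -> 2 -> -12 -> -13 -> 13 -> -117
  20 -> 40 -> -240 -> -241 -> 241 -> -2169
  -19 -> -38 -> 228 -> 227 -> -227 -> 2043
  -40 -> -80 -> 480 -> 479 -> -479 -> 4311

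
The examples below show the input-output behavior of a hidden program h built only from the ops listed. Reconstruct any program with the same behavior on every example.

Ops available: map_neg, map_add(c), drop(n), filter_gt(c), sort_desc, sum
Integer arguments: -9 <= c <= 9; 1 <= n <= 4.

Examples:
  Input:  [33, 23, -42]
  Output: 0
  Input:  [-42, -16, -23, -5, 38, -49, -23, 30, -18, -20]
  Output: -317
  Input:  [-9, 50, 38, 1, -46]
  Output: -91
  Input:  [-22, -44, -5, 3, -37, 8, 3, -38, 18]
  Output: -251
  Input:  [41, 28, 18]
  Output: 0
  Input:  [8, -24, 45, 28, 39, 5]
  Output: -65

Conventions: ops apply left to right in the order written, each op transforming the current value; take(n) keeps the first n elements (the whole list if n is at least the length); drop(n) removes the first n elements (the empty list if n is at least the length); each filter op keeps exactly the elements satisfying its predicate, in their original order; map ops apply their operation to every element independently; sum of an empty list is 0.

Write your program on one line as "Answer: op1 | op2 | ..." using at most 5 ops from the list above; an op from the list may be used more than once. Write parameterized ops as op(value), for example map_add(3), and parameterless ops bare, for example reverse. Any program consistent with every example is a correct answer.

map_add(-9) | map_add(-9) | sort_desc | drop(3) | sum

Check, running the answer program on each example:
  [33, 23, -42] -> [24, 14, -51] -> [15, 5, -60] -> [15, 5, -60] -> [] -> 0
  [-42, -16, -23, -5, 38, -49, -23, 30, -18, -20] -> [-51, -25, -32, -14, 29, -58, -32, 21, -27, -29] -> [-60, -34, -41, -23, 20, -67, -41, 12, -36, -38] -> [20, 12, -23, -34, -36, -38, -41, -41, -60, -67] -> [-34, -36, -38, -41, -41, -60, -67] -> -317
  [-9, 50, 38, 1, -46] -> [-18, 41, 29, -8, -55] -> [-27, 32, 20, -17, -64] -> [32, 20, -17, -27, -64] -> [-27, -64] -> -91
  [-22, -44, -5, 3, -37, 8, 3, -38, 18] -> [-31, -53, -14, -6, -46, -1, -6, -47, 9] -> [-40, -62, -23, -15, -55, -10, -15, -56, 0] -> [0, -10, -15, -15, -23, -40, -55, -56, -62] -> [-15, -23, -40, -55, -56, -62] -> -251
  [41, 28, 18] -> [32, 19, 9] -> [23, 10, 0] -> [23, 10, 0] -> [] -> 0
  [8, -24, 45, 28, 39, 5] -> [-1, -33, 36, 19, 30, -4] -> [-10, -42, 27, 10, 21, -13] -> [27, 21, 10, -10, -13, -42] -> [-10, -13, -42] -> -65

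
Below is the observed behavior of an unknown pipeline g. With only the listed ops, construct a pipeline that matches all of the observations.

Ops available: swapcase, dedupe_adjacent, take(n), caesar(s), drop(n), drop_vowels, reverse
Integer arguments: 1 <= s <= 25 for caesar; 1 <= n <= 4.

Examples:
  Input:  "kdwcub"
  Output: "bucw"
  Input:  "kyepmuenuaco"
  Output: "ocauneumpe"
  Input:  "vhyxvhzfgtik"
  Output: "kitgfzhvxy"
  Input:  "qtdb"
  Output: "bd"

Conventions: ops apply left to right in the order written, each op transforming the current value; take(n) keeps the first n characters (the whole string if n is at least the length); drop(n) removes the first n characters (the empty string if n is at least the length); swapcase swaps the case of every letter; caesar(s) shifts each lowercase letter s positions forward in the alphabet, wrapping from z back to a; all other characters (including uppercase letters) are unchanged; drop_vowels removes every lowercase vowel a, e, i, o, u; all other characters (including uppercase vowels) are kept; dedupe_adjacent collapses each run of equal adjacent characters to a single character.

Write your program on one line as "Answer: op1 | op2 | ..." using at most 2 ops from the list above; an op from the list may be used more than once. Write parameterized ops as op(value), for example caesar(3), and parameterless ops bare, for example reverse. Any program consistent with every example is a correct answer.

drop(2) | reverse

Check, running the answer program on each example:
  "kdwcub" -> "wcub" -> "bucw"
  "kyepmuenuaco" -> "epmuenuaco" -> "ocauneumpe"
  "vhyxvhzfgtik" -> "yxvhzfgtik" -> "kitgfzhvxy"
  "qtdb" -> "db" -> "bd"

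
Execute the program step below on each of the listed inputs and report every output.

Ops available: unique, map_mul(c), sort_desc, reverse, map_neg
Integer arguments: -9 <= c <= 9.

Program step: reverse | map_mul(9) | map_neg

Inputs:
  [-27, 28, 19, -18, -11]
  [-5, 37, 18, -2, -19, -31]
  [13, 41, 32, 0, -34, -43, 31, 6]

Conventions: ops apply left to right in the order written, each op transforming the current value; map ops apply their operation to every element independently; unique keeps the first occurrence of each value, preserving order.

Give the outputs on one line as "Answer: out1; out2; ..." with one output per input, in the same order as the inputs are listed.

[99, 162, -171, -252, 243]; [279, 171, 18, -162, -333, 45]; [-54, -279, 387, 306, 0, -288, -369, -117]

Execution, op by op:
  [-27, 28, 19, -18, -11] -> [-11, -18, 19, 28, -27] -> [-99, -162, 171, 252, -243] -> [99, 162, -171, -252, 243]
  [-5, 37, 18, -2, -19, -31] -> [-31, -19, -2, 18, 37, -5] -> [-279, -171, -18, 162, 333, -45] -> [279, 171, 18, -162, -333, 45]
  [13, 41, 32, 0, -34, -43, 31, 6] -> [6, 31, -43, -34, 0, 32, 41, 13] -> [54, 279, -387, -306, 0, 288, 369, 117] -> [-54, -279, 387, 306, 0, -288, -369, -117]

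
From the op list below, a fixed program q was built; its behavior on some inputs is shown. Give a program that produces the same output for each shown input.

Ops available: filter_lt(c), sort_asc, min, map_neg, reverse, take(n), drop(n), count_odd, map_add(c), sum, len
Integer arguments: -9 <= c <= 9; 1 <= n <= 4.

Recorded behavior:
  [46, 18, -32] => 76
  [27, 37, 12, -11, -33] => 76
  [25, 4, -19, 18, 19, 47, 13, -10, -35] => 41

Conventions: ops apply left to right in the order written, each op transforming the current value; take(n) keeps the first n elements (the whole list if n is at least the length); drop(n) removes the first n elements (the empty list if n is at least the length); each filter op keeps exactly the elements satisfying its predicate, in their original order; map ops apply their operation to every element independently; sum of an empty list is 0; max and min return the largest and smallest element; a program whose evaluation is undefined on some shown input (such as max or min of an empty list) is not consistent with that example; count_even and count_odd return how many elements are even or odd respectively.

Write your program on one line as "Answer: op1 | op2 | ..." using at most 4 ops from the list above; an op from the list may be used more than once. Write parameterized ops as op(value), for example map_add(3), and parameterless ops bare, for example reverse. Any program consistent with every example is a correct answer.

map_add(6) | take(2) | sum

Check, running the answer program on each example:
  [46, 18, -32] -> [52, 24, -26] -> [52, 24] -> 76
  [27, 37, 12, -11, -33] -> [33, 43, 18, -5, -27] -> [33, 43] -> 76
  [25, 4, -19, 18, 19, 47, 13, -10, -35] -> [31, 10, -13, 24, 25, 53, 19, -4, -29] -> [31, 10] -> 41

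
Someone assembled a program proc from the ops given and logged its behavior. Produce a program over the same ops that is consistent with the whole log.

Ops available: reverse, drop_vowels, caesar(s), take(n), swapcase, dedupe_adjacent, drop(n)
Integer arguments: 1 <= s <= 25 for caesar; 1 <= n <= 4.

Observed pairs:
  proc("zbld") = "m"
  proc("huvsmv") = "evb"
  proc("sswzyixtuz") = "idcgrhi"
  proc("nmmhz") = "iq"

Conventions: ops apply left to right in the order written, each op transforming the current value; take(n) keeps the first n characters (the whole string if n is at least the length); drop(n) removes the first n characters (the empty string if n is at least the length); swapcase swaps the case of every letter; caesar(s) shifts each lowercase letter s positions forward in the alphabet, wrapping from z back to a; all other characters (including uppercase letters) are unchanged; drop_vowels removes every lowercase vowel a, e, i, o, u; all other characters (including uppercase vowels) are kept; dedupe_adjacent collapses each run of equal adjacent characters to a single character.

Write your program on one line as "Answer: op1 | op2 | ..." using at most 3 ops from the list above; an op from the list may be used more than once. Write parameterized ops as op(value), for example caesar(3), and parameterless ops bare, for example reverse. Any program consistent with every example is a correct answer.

caesar(9) | drop(3) | reverse

Check, running the answer program on each example:
  "zbld" -> "ikum" -> "m" -> "m"
  "huvsmv" -> "qdebve" -> "bve" -> "evb"
  "sswzyixtuz" -> "bbfihrgcdi" -> "ihrgcdi" -> "idcgrhi"
  "nmmhz" -> "wvvqi" -> "qi" -> "iq"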